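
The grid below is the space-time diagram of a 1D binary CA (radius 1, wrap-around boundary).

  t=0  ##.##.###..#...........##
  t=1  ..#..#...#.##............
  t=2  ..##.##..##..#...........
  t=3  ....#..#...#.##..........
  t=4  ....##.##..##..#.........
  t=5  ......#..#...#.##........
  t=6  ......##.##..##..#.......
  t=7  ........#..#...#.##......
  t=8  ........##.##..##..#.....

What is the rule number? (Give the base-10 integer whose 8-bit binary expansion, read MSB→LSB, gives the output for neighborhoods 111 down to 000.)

52

  ### -> .   bit 7 = 0  t=0,i=0
  ##. -> .   bit 6 = 0  t=0,i=1
  #.# -> #   bit 5 = 1  t=0,i=2
  #.. -> #   bit 4 = 1  t=0,i=9
  .## -> .   bit 3 = 0  t=0,i=3
  .#. -> #   bit 2 = 1  t=0,i=11
  ..# -> .   bit 1 = 0  t=0,i=10
  ... -> .   bit 0 = 0  t=0,i=13
  bits 00110100 = 52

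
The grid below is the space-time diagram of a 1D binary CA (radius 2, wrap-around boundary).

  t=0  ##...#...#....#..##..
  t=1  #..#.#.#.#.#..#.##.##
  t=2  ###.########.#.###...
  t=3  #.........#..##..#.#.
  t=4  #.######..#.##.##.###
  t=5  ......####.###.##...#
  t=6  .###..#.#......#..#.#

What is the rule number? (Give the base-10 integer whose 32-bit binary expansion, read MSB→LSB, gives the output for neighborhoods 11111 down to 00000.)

  nb #####: next=.  (t=2,i=6, bit31=0)
  nb ####.: next=#  (t=2,i=10, bit30=1)
  nb ###.#: next=.  (t=2,i=2, bit29=0)
  nb ###..: next=#  (t=1,i=0, bit28=1)
  nb ##.##: next=.  (t=1,i=18, bit27=0)
  nb ##.#.: next=.  (t=2,i=12, bit26=0)
  nb ##..#: next=#  (t=0,i=19, bit25=1)
  nb ##...: next=.  (t=0,i=2, bit24=0)
  nb #.###: next=.  (t=1,i=19, bit23=0)
  nb #.##.: next=#  (t=1,i=16, bit22=1)
  nb #.#.#: next=#  (t=1,i=5, bit21=1)
  nb #.#..: next=#  (t=1,i=11, bit20=1)
  nb #..##: next=#  (t=0,i=16, bit19=1)
  nb #..#.: next=#  (t=1,i=2, bit18=1)
  nb #...#: next=#  (t=0,i=3, bit17=1)
  nb #....: next=#  (t=0,i=11, bit16=1)
  nb .####: next=.  (t=2,i=5, bit15=0)
  nb .###.: next=.  (t=1,i=20, bit14=0)
  nb .##.#: next=#  (t=1,i=17, bit13=1)
  nb .##..: next=.  (t=0,i=1, bit12=0)
  nb .#.##: next=#  (t=1,i=15, bit11=1)
  nb .#.#.: next=#  (t=1,i=4, bit10=1)
  nb .#..#: next=.  (t=0,i=15, bit9=0)
  nb .#...: next=.  (t=0,i=6, bit8=0)
  nb ..###: next=#  (t=2,i=0, bit7=1)
  nb ..##.: next=#  (t=0,i=0, bit6=1)
  nb ..#.#: next=.  (t=1,i=3, bit5=0)
  nb ..#..: next=#  (t=0,i=5, bit4=1)
  nb ...##: next=.  (t=2,i=20, bit3=0)
  nb ...#.: next=.  (t=0,i=4, bit2=0)
  nb ....#: next=.  (t=0,i=12, bit1=0)
  nb .....: next=#  (t=3,i=3, bit0=1)
  bits 01010010011111110010110011010001 = 1384066257

1384066257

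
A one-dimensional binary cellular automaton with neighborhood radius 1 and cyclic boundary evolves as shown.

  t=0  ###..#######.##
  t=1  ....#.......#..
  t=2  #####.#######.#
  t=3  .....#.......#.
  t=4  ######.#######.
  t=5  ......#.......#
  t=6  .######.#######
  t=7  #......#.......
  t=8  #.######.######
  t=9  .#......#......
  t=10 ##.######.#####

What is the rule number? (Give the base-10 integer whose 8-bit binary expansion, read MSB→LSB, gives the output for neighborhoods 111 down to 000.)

  [7] ### => .  t=0,i=0
  [6] ##. => .  t=0,i=2
  [5] #.# => #  t=0,i=12
  [4] #.. => .  t=0,i=3
  [3] .## => .  t=0,i=5
  [2] .#. => #  t=1,i=4
  [1] ..# => #  t=0,i=4
  [0] ... => #  t=1,i=0
  bits 00100111 = 39

39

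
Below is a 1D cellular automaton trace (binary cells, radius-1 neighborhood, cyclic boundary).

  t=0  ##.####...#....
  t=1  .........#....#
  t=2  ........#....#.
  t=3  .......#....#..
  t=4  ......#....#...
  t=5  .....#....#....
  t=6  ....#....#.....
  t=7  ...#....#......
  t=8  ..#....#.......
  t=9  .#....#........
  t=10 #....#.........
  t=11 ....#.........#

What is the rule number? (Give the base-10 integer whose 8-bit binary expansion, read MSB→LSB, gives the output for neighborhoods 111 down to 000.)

  ### -> .   bit 7 = 0  t=0,i=4
  ##. -> .   bit 6 = 0  t=0,i=1
  #.# -> .   bit 5 = 0  t=0,i=2
  #.. -> .   bit 4 = 0  t=0,i=7
  .## -> .   bit 3 = 0  t=0,i=0
  .#. -> .   bit 2 = 0  t=0,i=10
  ..# -> #   bit 1 = 1  t=0,i=9
  ... -> .   bit 0 = 0  t=0,i=8
  bits 00000010 = 2

2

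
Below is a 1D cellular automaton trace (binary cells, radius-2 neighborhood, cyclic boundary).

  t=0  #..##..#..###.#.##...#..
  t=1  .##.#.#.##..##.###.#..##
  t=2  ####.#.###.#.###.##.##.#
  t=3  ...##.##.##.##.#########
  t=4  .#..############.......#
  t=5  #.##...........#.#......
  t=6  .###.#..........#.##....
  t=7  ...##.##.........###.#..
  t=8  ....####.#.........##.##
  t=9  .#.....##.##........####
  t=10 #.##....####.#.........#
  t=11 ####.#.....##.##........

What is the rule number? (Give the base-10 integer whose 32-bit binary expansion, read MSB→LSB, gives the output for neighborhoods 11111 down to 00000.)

  nb #####: next=.  (t=2,i=1, bit31=0)
  nb ####.: next=.  (t=2,i=2, bit30=0)
  nb ###.#: next=#  (t=0,i=12, bit29=1)
  nb ###..: next=#  (t=3,i=23, bit28=1)
  nb ##.##: next=#  (t=1,i=0, bit27=1)
  nb ##.#.: next=#  (t=0,i=13, bit26=1)
  nb ##..#: next=.  (t=0,i=5, bit25=0)
  nb ##...: next=.  (t=0,i=18, bit24=0)
  nb #.###: next=#  (t=1,i=15, bit23=1)
  nb #.##.: next=#  (t=0,i=16, bit22=1)
  nb #.#.#: next=.  (t=0,i=14, bit21=0)
  nb #.#..: next=.  (t=1,i=19, bit20=0)
  nb #..##: next=#  (t=0,i=2, bit19=1)
  nb #..#.: next=#  (t=0,i=6, bit18=1)
  nb #...#: next=#  (t=0,i=19, bit17=1)
  nb #....: next=#  (t=4,i=17, bit16=1)
  nb .####: next=.  (t=2,i=0, bit15=0)
  nb .###.: next=.  (t=0,i=11, bit14=0)
  nb .##.#: next=#  (t=1,i=2, bit13=1)
  nb .##..: next=#  (t=0,i=4, bit12=1)
  nb .#.##: next=#  (t=0,i=15, bit11=1)
  nb .#.#.: next=#  (t=1,i=5, bit10=1)
  nb .#..#: next=#  (t=0,i=1, bit9=1)
  nb .#...: next=#  (t=5,i=18, bit8=1)
  nb ..###: next=.  (t=0,i=10, bit7=0)
  nb ..##.: next=.  (t=0,i=3, bit6=0)
  nb ..#.#: next=.  (t=4,i=23, bit5=0)
  nb ..#..: next=.  (t=0,i=0, bit4=0)
  nb ...##: next=.  (t=3,i=2, bit3=0)
  nb ...#.: next=.  (t=0,i=20, bit2=0)
  nb ....#: next=.  (t=4,i=21, bit1=0)
  nb .....: next=.  (t=4,i=18, bit0=0)
  bits 00111100110011110011111100000000 = 1020215040

1020215040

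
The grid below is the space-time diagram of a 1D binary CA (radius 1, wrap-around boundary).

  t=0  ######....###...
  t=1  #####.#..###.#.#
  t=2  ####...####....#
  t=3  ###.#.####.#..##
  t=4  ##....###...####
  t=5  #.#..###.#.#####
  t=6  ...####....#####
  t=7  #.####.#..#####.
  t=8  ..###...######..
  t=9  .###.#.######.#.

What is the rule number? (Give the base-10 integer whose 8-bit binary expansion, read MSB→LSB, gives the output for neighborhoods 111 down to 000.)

154

  ### -> #   bit 7 = 1  t=0,i=1
  ##. -> .   bit 6 = 0  t=0,i=5
  #.# -> .   bit 5 = 0  t=1,i=5
  #.. -> #   bit 4 = 1  t=0,i=6
  .## -> #   bit 3 = 1  t=0,i=0
  .#. -> .   bit 2 = 0  t=1,i=6
  ..# -> #   bit 1 = 1  t=0,i=9
  ... -> .   bit 0 = 0  t=0,i=7
  bits 10011010 = 154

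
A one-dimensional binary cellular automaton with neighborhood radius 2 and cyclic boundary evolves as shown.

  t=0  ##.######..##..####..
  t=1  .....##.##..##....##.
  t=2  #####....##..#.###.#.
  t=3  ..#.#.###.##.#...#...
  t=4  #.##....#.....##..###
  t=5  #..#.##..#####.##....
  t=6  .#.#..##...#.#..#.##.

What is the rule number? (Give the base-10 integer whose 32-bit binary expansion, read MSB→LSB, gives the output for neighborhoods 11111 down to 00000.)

  [31] ##### => #  t=0,i=5
  [30] ####. => .  t=0,i=7
  [29] ###.# => #  t=2,i=17
  [28] ###.. => #  t=0,i=8
  [27] ##.## => .  t=0,i=2
  [26] ##.#. => .  t=2,i=18
  [25] ##..# => #  t=0,i=9
  [24] ##... => .  t=1,i=14
  [23] #.### => .  t=0,i=3
  [22] #.##. => .  t=1,i=8
  [21] #.#.# => .  t=2,i=19
  [20] #.#.. => .  t=3,i=13
  [19] #..## => .  t=0,i=10
  [18] #..#. => .  t=2,i=12
  [17] #...# => #  t=3,i=15
  [16] #.... => #  t=1,i=0
  [15] .#### => .  t=0,i=4
  [14] .###. => .  t=2,i=16
  [13] .##.# => .  t=0,i=1
  [12] .##.. => #  t=0,i=12
  [11] .#.## => .  t=2,i=14
  [10] .#.#. => #  t=3,i=3
  [9] .#..# => #  t=5,i=1
  [8] .#... => #  t=3,i=14
  [7] ..### => .  t=0,i=15
  [6] ..##. => .  t=0,i=0
  [5] ..#.# => #  t=2,i=13
  [4] ..#.. => .  t=3,i=17
  [3] ...## => #  t=1,i=4
  [2] ...#. => .  t=3,i=1
  [1] ....# => #  t=1,i=3
  [0] ..... => #  t=1,i=1
  bits 10110010000000110001011100101011 = 2986546987

2986546987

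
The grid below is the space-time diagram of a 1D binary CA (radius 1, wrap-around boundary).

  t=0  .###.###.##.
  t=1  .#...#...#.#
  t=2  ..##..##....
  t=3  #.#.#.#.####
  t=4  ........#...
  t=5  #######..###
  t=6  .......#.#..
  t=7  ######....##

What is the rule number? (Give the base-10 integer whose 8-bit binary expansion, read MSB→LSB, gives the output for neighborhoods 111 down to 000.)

25

  ###|.  b7=0 t=0,i=2
  ##.|.  b6=0 t=0,i=3
  #.#|.  b5=0 t=0,i=4
  #..|#  b4=1 t=0,i=11
  .##|#  b3=1 t=0,i=1
  .#.|.  b2=0 t=1,i=1
  ..#|.  b1=0 t=0,i=0
  ...|#  b0=1 t=1,i=3
  bits 00011001 = 25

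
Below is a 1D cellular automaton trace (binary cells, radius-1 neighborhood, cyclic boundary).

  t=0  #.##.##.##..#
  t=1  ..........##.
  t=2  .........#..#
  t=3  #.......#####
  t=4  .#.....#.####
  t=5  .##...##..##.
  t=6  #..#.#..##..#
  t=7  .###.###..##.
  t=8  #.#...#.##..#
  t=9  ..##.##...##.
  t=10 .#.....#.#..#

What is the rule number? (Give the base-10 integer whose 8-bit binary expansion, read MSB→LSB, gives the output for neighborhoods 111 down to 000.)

  ###|#  b7=1 t=3,i=9
  ##.|.  b6=0 t=0,i=0
  #.#|.  b5=0 t=0,i=1
  #..|#  b4=1 t=0,i=10
  .##|.  b3=0 t=0,i=2
  .#.|#  b2=1 t=2,i=9
  ..#|#  b1=1 t=0,i=11
  ...|.  b0=0 t=1,i=0
  bits 10010110 = 150

150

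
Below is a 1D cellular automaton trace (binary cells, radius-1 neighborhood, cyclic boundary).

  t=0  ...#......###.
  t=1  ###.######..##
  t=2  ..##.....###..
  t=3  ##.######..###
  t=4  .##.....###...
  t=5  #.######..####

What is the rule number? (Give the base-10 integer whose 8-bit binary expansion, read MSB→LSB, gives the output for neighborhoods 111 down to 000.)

  nb ###: next=.  (t=0,i=11, bit7=0)
  nb ##.: next=#  (t=0,i=12, bit6=1)
  nb #.#: next=#  (t=1,i=3, bit5=1)
  nb #..: next=#  (t=0,i=4, bit4=1)
  nb .##: next=.  (t=0,i=10, bit3=0)
  nb .#.: next=.  (t=0,i=3, bit2=0)
  nb ..#: next=#  (t=0,i=2, bit1=1)
  nb ...: next=#  (t=0,i=0, bit0=1)
  bits 01110011 = 115

115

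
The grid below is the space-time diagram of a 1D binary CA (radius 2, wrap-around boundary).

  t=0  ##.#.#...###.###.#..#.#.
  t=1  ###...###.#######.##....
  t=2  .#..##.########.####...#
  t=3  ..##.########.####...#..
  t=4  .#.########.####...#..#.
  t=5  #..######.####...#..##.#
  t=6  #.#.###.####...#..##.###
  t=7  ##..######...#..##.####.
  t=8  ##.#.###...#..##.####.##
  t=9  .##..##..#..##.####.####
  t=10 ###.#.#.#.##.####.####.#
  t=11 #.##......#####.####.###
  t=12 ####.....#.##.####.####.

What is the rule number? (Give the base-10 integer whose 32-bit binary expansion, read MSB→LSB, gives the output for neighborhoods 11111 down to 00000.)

  [31] ##### => #  t=1,i=12
  [30] ####. => .  t=1,i=15
  [29] ###.# => #  t=0,i=11
  [28] ###.. => .  t=1,i=2
  [27] ##.## => #  t=0,i=12
  [26] ##.#. => #  t=0,i=2
  [25] ##..# => .  t=5,i=1
  [24] ##... => .  t=1,i=3
  [23] #.### => #  t=0,i=13
  [22] #.##. => #  t=0,i=0
  [21] #.#.# => .  t=0,i=3
  [20] #.#.. => .  t=0,i=5
  [19] #..## => #  t=2,i=3
  [18] #..#. => #  t=0,i=19
  [17] #...# => #  t=0,i=7
  [16] #.... => .  t=1,i=21
  [15] .#### => #  t=1,i=11
  [14] .###. => #  t=0,i=10
  [13] .##.# => #  t=0,i=1
  [12] .##.. => #  t=1,i=19
  [11] .#.## => .  t=0,i=23
  [10] .#.#. => .  t=0,i=4
  [9] .#..# => #  t=0,i=18
  [8] .#... => #  t=0,i=6
  [7] ..### => .  t=0,i=9
  [6] ..##. => .  t=2,i=4
  [5] ..#.# => .  t=0,i=20
  [4] ..#.. => .  t=3,i=21
  [3] ...## => #  t=0,i=8
  [2] ...#. => .  t=2,i=22
  [1] ....# => .  t=1,i=22
  [0] ..... => .  t=11,i=6
  bits 10101100110011101111001100001000 = 2899243784

2899243784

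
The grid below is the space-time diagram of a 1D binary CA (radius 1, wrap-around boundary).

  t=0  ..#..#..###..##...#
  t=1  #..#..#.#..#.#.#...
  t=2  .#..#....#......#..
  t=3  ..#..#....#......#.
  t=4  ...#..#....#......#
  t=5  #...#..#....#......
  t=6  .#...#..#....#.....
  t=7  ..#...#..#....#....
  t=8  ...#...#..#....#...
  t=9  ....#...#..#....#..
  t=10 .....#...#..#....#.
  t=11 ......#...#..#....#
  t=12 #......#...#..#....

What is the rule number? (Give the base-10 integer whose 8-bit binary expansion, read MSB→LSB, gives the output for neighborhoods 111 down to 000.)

  nb ###: next=.  (t=0,i=9, bit7=0)
  nb ##.: next=.  (t=0,i=10, bit6=0)
  nb #.#: next=.  (t=1,i=7, bit5=0)
  nb #..: next=#  (t=0,i=0, bit4=1)
  nb .##: next=#  (t=0,i=8, bit3=1)
  nb .#.: next=.  (t=0,i=2, bit2=0)
  nb ..#: next=.  (t=0,i=1, bit1=0)
  nb ...: next=.  (t=0,i=16, bit0=0)
  bits 00011000 = 24

24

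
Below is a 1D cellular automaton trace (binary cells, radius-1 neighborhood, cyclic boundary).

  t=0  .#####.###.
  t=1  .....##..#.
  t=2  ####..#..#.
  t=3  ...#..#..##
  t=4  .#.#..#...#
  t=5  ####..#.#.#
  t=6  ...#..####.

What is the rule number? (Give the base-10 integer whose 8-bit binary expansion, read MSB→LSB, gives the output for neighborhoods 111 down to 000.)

101

  nb ###: next=.  (t=0,i=2, bit7=0)
  nb ##.: next=#  (t=0,i=5, bit6=1)
  nb #.#: next=#  (t=0,i=6, bit5=1)
  nb #..: next=.  (t=0,i=10, bit4=0)
  nb .##: next=.  (t=0,i=1, bit3=0)
  nb .#.: next=#  (t=1,i=9, bit2=1)
  nb ..#: next=.  (t=0,i=0, bit1=0)
  nb ...: next=#  (t=1,i=0, bit0=1)
  bits 01100101 = 101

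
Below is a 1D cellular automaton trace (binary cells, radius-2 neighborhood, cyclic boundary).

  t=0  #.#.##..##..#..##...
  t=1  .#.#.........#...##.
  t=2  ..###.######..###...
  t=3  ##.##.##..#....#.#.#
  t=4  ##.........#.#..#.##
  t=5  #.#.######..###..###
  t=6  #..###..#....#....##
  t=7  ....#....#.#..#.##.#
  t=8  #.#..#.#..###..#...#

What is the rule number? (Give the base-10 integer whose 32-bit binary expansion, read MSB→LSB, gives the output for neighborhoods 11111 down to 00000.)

1637011211

  nb #####: next=.  (t=2,i=8, bit31=0)
  nb ####.: next=#  (t=2,i=10, bit30=1)
  nb ###.#: next=#  (t=2,i=4, bit29=1)
  nb ###..: next=.  (t=2,i=11, bit28=0)
  nb ##.##: next=.  (t=2,i=5, bit27=0)
  nb ##.#.: next=.  (t=5,i=1, bit26=0)
  nb ##..#: next=.  (t=0,i=6, bit25=0)
  nb ##...: next=#  (t=0,i=17, bit24=1)
  nb #.###: next=#  (t=2,i=6, bit23=1)
  nb #.##.: next=.  (t=0,i=4, bit22=0)
  nb #.#.#: next=.  (t=0,i=2, bit21=0)
  nb #.#..: next=#  (t=1,i=3, bit20=1)
  nb #..##: next=.  (t=0,i=7, bit19=0)
  nb #..#.: next=.  (t=0,i=11, bit18=0)
  nb #...#: next=#  (t=0,i=18, bit17=1)
  nb #....: next=.  (t=1,i=5, bit16=0)
  nb .####: next=#  (t=2,i=7, bit15=1)
  nb .###.: next=#  (t=2,i=3, bit14=1)
  nb .##.#: next=.  (t=3,i=4, bit13=0)
  nb .##..: next=.  (t=0,i=5, bit12=0)
  nb .#.##: next=#  (t=0,i=3, bit11=1)
  nb .#.#.: next=#  (t=0,i=1, bit10=1)
  nb .#..#: next=#  (t=0,i=13, bit9=1)
  nb .#...: next=#  (t=1,i=4, bit8=1)
  nb ..###: next=.  (t=2,i=2, bit7=0)
  nb ..##.: next=.  (t=0,i=8, bit6=0)
  nb ..#.#: next=.  (t=0,i=0, bit5=0)
  nb ..#..: next=.  (t=0,i=12, bit4=0)
  nb ...##: next=#  (t=1,i=16, bit3=1)
  nb ...#.: next=.  (t=0,i=19, bit2=0)
  nb ....#: next=#  (t=1,i=11, bit1=1)
  nb .....: next=#  (t=1,i=6, bit0=1)
  bits 01100001100100101100111100001011 = 1637011211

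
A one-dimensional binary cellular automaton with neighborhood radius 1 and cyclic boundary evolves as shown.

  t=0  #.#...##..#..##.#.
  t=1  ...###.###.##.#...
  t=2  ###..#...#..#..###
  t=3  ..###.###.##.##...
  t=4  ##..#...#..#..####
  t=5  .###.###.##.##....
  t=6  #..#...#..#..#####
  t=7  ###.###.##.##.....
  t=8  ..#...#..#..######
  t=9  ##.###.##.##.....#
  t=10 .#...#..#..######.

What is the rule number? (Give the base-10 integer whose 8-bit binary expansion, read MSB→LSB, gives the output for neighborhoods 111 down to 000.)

  ### -> .   bit 7 = 0  t=1,i=4
  ##. -> #   bit 6 = 1  t=0,i=7
  #.# -> .   bit 5 = 0  t=0,i=1
  #.. -> #   bit 4 = 1  t=0,i=3
  .## -> .   bit 3 = 0  t=0,i=6
  .#. -> .   bit 2 = 0  t=0,i=0
  ..# -> #   bit 1 = 1  t=0,i=5
  ... -> #   bit 0 = 1  t=0,i=4
  bits 01010011 = 83

83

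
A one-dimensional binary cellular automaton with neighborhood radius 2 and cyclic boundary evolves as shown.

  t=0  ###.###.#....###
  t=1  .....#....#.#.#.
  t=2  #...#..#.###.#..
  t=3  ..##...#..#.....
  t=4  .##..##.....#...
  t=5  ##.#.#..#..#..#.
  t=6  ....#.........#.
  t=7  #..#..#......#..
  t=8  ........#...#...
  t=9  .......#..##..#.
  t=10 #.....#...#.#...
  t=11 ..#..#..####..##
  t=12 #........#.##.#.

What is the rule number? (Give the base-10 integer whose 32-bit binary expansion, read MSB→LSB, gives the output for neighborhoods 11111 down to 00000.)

302236780

  ##### -> .   bit 31 = 0  t=0,i=0
  ####. -> .   bit 30 = 0  t=0,i=1
  ###.# -> .   bit 29 = 0  t=0,i=2
  ###.. -> #   bit 28 = 1  t=11,i=11
  ##.## -> .   bit 27 = 0  t=0,i=3
  ##.#. -> .   bit 26 = 0  t=0,i=7
  ##..# -> #   bit 25 = 1  t=4,i=3
  ##... -> .   bit 24 = 0  t=3,i=4
  #.### -> .   bit 23 = 0  t=0,i=4
  #.##. -> .   bit 22 = 0  t=5,i=0
  #.#.# -> .   bit 21 = 0  t=1,i=12
  #.#.. -> .   bit 20 = 0  t=0,i=8
  #..## -> .   bit 19 = 0  t=4,i=4
  #..#. -> .   bit 18 = 0  t=2,i=6
  #...# -> #   bit 17 = 1  t=2,i=2
  #.... -> #   bit 16 = 1  t=0,i=10
  .#### -> #   bit 15 = 1  t=0,i=14
  .###. -> #   bit 14 = 1  t=0,i=5
  .##.# -> .   bit 13 = 0  t=5,i=1
  .##.. -> .   bit 12 = 0  t=3,i=3
  .#.## -> .   bit 11 = 0  t=2,i=8
  .#.#. -> #   bit 10 = 1  t=1,i=11
  .#..# -> .   bit 9 = 0  t=2,i=5
  .#... -> .   bit 8 = 0  t=0,i=9
  ..### -> .   bit 7 = 0  t=0,i=13
  ..##. -> #   bit 6 = 1  t=3,i=2
  ..#.# -> #   bit 5 = 1  t=1,i=10
  ..#.. -> .   bit 4 = 0  t=1,i=5
  ...## -> #   bit 3 = 1  t=0,i=12
  ...#. -> #   bit 2 = 1  t=1,i=4
  ....# -> .   bit 1 = 0  t=0,i=11
  ..... -> .   bit 0 = 0  t=1,i=1
  bits 00010010000000111100010001101100 = 302236780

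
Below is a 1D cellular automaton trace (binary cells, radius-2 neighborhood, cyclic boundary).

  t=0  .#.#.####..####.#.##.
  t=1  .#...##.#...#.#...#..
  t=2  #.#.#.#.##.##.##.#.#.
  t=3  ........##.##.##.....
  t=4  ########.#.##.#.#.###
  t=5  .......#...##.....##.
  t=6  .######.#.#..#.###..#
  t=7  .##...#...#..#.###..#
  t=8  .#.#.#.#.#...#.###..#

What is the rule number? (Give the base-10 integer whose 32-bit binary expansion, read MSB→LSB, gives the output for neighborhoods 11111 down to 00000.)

  ##### -> .   bit 31 = 0  t=4,i=0
  ####. -> .   bit 30 = 0  t=0,i=7
  ###.# -> #   bit 29 = 1  t=0,i=14
  ###.. -> #   bit 28 = 1  t=0,i=8
  ##.## -> .   bit 27 = 0  t=2,i=10
  ##.#. -> .   bit 26 = 0  t=0,i=15
  ##..# -> .   bit 25 = 0  t=0,i=9
  ##... -> #   bit 24 = 1  t=3,i=16
  #.### -> #   bit 23 = 1  t=0,i=5
  #.##. -> #   bit 22 = 1  t=0,i=18
  #.#.# -> .   bit 21 = 0  t=0,i=3
  #.#.. -> #   bit 20 = 1  t=1,i=8
  #..## -> .   bit 19 = 0  t=0,i=10
  #..#. -> .   bit 18 = 0  t=0,i=0
  #...# -> .   bit 17 = 0  t=1,i=3
  #.... -> .   bit 16 = 0  t=3,i=17
  .#### -> #   bit 15 = 1  t=0,i=6
  .###. -> #   bit 14 = 1  t=6,i=16
  .##.# -> #   bit 13 = 1  t=1,i=6
  .##.. -> .   bit 12 = 0  t=0,i=19
  .#.## -> .   bit 11 = 0  t=0,i=4
  .#.#. -> .   bit 10 = 0  t=0,i=2
  .#..# -> .   bit 9 = 0  t=6,i=11
  .#... -> #   bit 8 = 1  t=1,i=2
  ..### -> .   bit 7 = 0  t=0,i=11
  ..##. -> .   bit 6 = 0  t=1,i=5
  ..#.# -> #   bit 5 = 1  t=0,i=1
  ..#.. -> .   bit 4 = 0  t=1,i=1
  ...## -> #   bit 3 = 1  t=1,i=4
  ...#. -> #   bit 2 = 1  t=1,i=0
  ....# -> #   bit 1 = 1  t=3,i=6
  ..... -> #   bit 0 = 1  t=3,i=0
  bits 00110001110100001110000100101111 = 835772719

835772719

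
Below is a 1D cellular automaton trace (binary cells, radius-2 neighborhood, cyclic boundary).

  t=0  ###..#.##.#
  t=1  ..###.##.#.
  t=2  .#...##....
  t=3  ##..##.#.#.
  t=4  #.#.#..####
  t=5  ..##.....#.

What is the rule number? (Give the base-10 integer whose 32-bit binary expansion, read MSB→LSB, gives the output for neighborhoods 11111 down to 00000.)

2607025245

  nb #####: next=#  (t=4,i=9, bit31=1)
  nb ####.: next=.  (t=0,i=1, bit30=0)
  nb ###.#: next=.  (t=1,i=4, bit29=0)
  nb ###..: next=#  (t=0,i=2, bit28=1)
  nb ##.##: next=#  (t=0,i=9, bit27=1)
  nb ##.#.: next=.  (t=1,i=8, bit26=0)
  nb ##..#: next=#  (t=0,i=3, bit25=1)
  nb ##...: next=#  (t=2,i=7, bit24=1)
  nb #.###: next=.  (t=0,i=10, bit23=0)
  nb #.##.: next=#  (t=0,i=7, bit22=1)
  nb #.#.#: next=#  (t=3,i=7, bit21=1)
  nb #.#..: next=.  (t=1,i=9, bit20=0)
  nb #..##: next=.  (t=3,i=3, bit19=0)
  nb #..#.: next=#  (t=0,i=4, bit18=1)
  nb #...#: next=.  (t=1,i=0, bit17=0)
  nb #....: next=.  (t=2,i=8, bit16=0)
  nb .####: next=.  (t=0,i=0, bit15=0)
  nb .###.: next=.  (t=1,i=3, bit14=0)
  nb .##.#: next=.  (t=0,i=8, bit13=0)
  nb .##..: next=.  (t=2,i=6, bit12=0)
  nb .#.##: next=#  (t=0,i=6, bit11=1)
  nb .#.#.: next=#  (t=3,i=8, bit10=1)
  nb .#..#: next=.  (t=4,i=5, bit9=0)
  nb .#...: next=.  (t=1,i=10, bit8=0)
  nb ..###: next=.  (t=1,i=2, bit7=0)
  nb ..##.: next=#  (t=2,i=5, bit6=1)
  nb ..#.#: next=.  (t=0,i=5, bit5=0)
  nb ..#..: next=#  (t=2,i=1, bit4=1)
  nb ...##: next=#  (t=1,i=1, bit3=1)
  nb ...#.: next=#  (t=2,i=0, bit2=1)
  nb ....#: next=.  (t=2,i=10, bit1=0)
  nb .....: next=#  (t=2,i=9, bit0=1)
  bits 10011011011001000000110001011101 = 2607025245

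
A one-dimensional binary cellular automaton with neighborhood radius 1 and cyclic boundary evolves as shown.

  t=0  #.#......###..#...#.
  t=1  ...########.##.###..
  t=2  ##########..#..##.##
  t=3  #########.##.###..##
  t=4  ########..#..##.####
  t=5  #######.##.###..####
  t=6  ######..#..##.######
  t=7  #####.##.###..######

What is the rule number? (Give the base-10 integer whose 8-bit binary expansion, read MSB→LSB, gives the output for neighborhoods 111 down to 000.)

155

  nb ###: next=#  (t=0,i=10, bit7=1)
  nb ##.: next=.  (t=0,i=11, bit6=0)
  nb #.#: next=.  (t=0,i=1, bit5=0)
  nb #..: next=#  (t=0,i=3, bit4=1)
  nb .##: next=#  (t=0,i=9, bit3=1)
  nb .#.: next=.  (t=0,i=0, bit2=0)
  nb ..#: next=#  (t=0,i=8, bit1=1)
  nb ...: next=#  (t=0,i=4, bit0=1)
  bits 10011011 = 155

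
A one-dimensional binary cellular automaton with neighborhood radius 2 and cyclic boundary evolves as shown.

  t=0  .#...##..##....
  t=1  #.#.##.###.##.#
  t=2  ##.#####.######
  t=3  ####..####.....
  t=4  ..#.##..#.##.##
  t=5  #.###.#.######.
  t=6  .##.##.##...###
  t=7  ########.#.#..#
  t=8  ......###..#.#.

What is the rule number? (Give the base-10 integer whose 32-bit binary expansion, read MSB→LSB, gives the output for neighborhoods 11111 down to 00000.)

1876502894

  [31] ##### => .  t=2,i=5
  [30] ####. => #  t=2,i=0
  [29] ###.# => #  t=1,i=9
  [28] ###.. => .  t=3,i=3
  [27] ##.## => #  t=1,i=6
  [26] ##.#. => #  t=1,i=1
  [25] ##..# => #  t=0,i=7
  [24] ##... => #  t=0,i=11
  [23] #.### => #  t=1,i=7
  [22] #.##. => #  t=1,i=4
  [21] #.#.# => .  t=1,i=2
  [20] #.#.. => #  t=7,i=11
  [19] #..## => #  t=0,i=8
  [18] #..#. => .  t=4,i=1
  [17] #...# => .  t=0,i=3
  [16] #.... => #  t=0,i=12
  [15] .#### => .  t=2,i=4
  [14] .###. => .  t=1,i=8
  [13] .##.# => #  t=1,i=0
  [12] .##.. => .  t=0,i=6
  [11] .#.## => #  t=1,i=3
  [10] .#.#. => .  t=7,i=10
  [9] .#..# => .  t=7,i=12
  [8] .#... => #  t=0,i=2
  [7] ..### => .  t=3,i=0
  [6] ..##. => #  t=0,i=5
  [5] ..#.# => #  t=4,i=2
  [4] ..#.. => .  t=0,i=1
  [3] ...## => #  t=0,i=4
  [2] ...#. => #  t=0,i=0
  [1] ....# => #  t=0,i=14
  [0] ..... => .  t=0,i=13
  bits 01101111110110010010100101101110 = 1876502894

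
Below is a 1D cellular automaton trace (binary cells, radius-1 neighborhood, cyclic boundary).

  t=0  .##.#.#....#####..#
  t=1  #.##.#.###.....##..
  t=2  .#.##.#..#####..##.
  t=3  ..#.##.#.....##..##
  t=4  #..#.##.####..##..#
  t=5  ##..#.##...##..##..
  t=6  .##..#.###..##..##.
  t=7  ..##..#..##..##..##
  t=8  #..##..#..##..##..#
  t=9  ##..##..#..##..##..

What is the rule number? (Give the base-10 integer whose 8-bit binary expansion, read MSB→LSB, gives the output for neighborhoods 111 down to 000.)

  ### -> .   bit 7 = 0  t=0,i=12
  ##. -> #   bit 6 = 1  t=0,i=2
  #.# -> #   bit 5 = 1  t=0,i=0
  #.. -> #   bit 4 = 1  t=0,i=7
  .## -> .   bit 3 = 0  t=0,i=1
  .#. -> .   bit 2 = 0  t=0,i=4
  ..# -> .   bit 1 = 0  t=0,i=10
  ... -> #   bit 0 = 1  t=0,i=8
  bits 01110001 = 113

113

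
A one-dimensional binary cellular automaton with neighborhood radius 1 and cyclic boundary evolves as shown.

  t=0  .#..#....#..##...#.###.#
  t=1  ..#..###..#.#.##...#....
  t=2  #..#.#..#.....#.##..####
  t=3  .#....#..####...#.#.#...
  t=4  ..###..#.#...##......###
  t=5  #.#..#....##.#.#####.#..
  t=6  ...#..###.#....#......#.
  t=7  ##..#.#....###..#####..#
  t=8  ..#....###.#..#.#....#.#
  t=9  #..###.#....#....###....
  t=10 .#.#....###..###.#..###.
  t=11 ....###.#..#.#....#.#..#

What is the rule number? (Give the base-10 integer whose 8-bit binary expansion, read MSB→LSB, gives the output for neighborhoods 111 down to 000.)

25

  [7] ### => .  t=0,i=20
  [6] ##. => .  t=0,i=13
  [5] #.# => .  t=0,i=0
  [4] #.. => #  t=0,i=2
  [3] .## => #  t=0,i=12
  [2] .#. => .  t=0,i=1
  [1] ..# => .  t=0,i=3
  [0] ... => #  t=0,i=6
  bits 00011001 = 25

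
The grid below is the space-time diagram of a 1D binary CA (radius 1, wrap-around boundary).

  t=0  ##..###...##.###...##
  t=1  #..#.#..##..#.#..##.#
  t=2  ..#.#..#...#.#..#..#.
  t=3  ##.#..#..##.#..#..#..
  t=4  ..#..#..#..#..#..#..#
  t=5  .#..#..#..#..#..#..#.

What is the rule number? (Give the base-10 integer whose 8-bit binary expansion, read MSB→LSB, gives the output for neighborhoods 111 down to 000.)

  ###|#  b7=1 t=0,i=0
  ##.|.  b6=0 t=0,i=1
  #.#|#  b5=1 t=0,i=12
  #..|.  b4=0 t=0,i=2
  .##|.  b3=0 t=0,i=4
  .#.|.  b2=0 t=1,i=3
  ..#|#  b1=1 t=0,i=3
  ...|#  b0=1 t=0,i=8
  bits 10100011 = 163

163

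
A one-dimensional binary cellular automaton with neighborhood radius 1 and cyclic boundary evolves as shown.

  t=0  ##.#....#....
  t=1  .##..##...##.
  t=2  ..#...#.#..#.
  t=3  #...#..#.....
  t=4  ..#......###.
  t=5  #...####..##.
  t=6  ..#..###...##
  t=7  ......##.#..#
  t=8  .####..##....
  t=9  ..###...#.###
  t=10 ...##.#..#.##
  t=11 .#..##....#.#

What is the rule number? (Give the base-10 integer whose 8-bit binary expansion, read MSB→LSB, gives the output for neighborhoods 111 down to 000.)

  nb ###: next=#  (t=4,i=10, bit7=1)
  nb ##.: next=#  (t=0,i=1, bit6=1)
  nb #.#: next=#  (t=0,i=2, bit5=1)
  nb #..: next=.  (t=0,i=4, bit4=0)
  nb .##: next=.  (t=0,i=0, bit3=0)
  nb .#.: next=.  (t=0,i=3, bit2=0)
  nb ..#: next=.  (t=0,i=7, bit1=0)
  nb ...: next=#  (t=0,i=5, bit0=1)
  bits 11100001 = 225

225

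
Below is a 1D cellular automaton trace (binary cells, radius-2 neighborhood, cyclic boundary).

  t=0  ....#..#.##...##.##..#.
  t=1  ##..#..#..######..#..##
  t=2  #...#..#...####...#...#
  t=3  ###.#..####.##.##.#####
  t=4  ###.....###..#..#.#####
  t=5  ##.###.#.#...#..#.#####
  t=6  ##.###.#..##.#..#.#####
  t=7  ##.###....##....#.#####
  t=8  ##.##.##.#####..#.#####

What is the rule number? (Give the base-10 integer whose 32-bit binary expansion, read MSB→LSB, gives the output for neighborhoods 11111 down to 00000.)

  ##### -> #   bit 31 = 1  t=1,i=12
  ####. -> #   bit 30 = 1  t=1,i=0
  ###.# -> #   bit 29 = 1  t=3,i=2
  ###.. -> .   bit 28 = 0  t=1,i=1
  ##.## -> .   bit 27 = 0  t=0,i=16
  ##.#. -> .   bit 26 = 0  t=3,i=3
  ##..# -> .   bit 25 = 0  t=0,i=19
  ##... -> #   bit 24 = 1  t=0,i=11
  #.### -> #   bit 23 = 1  t=3,i=18
  #.##. -> .   bit 22 = 0  t=0,i=9
  #.#.# -> #   bit 21 = 1  t=5,i=7
  #.#.. -> .   bit 20 = 0  t=3,i=4
  #..## -> .   bit 19 = 0  t=1,i=9
  #..#. -> .   bit 18 = 0  t=0,i=6
  #...# -> #   bit 17 = 1  t=0,i=12
  #.... -> #   bit 16 = 1  t=0,i=0
  .#### -> #   bit 15 = 1  t=1,i=11
  .###. -> #   bit 14 = 1  t=4,i=9
  .##.# -> #   bit 13 = 1  t=0,i=15
  .##.. -> #   bit 12 = 1  t=0,i=10
  .#.## -> .   bit 11 = 0  t=0,i=8
  .#.#. -> .   bit 10 = 0  t=5,i=8
  .#..# -> .   bit 9 = 0  t=0,i=5
  .#... -> #   bit 8 = 1  t=0,i=22
  ..### -> .   bit 7 = 0  t=1,i=10
  ..##. -> #   bit 6 = 1  t=0,i=14
  ..#.# -> #   bit 5 = 1  t=0,i=7
  ..#.. -> #   bit 4 = 1  t=0,i=4
  ...## -> #   bit 3 = 1  t=0,i=13
  ...#. -> .   bit 2 = 0  t=0,i=3
  ....# -> .   bit 1 = 0  t=0,i=2
  ..... -> #   bit 0 = 1  t=0,i=1
  bits 11100001101000111111000101111001 = 3785617785

3785617785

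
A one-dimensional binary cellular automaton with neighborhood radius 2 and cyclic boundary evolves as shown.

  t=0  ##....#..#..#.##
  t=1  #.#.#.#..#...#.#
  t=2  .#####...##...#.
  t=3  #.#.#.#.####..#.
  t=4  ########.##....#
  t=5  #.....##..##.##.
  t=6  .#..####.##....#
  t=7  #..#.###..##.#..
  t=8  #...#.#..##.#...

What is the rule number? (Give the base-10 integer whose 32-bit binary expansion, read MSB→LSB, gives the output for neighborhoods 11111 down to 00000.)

1697176922

  [31] ##### => .  t=2,i=3
  [30] ####. => #  t=0,i=0
  [29] ###.# => #  t=4,i=7
  [28] ###.. => .  t=0,i=1
  [27] ##.## => .  t=4,i=8
  [26] ##.#. => #  t=1,i=1
  [25] ##..# => .  t=3,i=12
  [24] ##... => #  t=0,i=2
  [23] #.### => .  t=0,i=14
  [22] #.##. => .  t=1,i=15
  [21] #.#.# => #  t=1,i=2
  [20] #.#.. => .  t=1,i=6
  [19] #..## => #  t=2,i=0
  [18] #..#. => .  t=0,i=8
  [17] #...# => .  t=1,i=11
  [16] #.... => .  t=0,i=3
  [15] .#### => #  t=0,i=15
  [14] .###. => #  t=7,i=6
  [13] .##.# => .  t=1,i=0
  [12] .##.. => #  t=2,i=10
  [11] .#.## => #  t=0,i=13
  [10] .#.#. => #  t=1,i=3
  [9] .#..# => .  t=0,i=7
  [8] .#... => #  t=1,i=10
  [7] ..### => .  t=2,i=1
  [6] ..##. => #  t=2,i=9
  [5] ..#.# => .  t=0,i=12
  [4] ..#.. => #  t=0,i=6
  [3] ...## => #  t=2,i=8
  [2] ...#. => .  t=0,i=5
  [1] ....# => #  t=0,i=4
  [0] ..... => .  t=5,i=3
  bits 01100101001010001101110101011010 = 1697176922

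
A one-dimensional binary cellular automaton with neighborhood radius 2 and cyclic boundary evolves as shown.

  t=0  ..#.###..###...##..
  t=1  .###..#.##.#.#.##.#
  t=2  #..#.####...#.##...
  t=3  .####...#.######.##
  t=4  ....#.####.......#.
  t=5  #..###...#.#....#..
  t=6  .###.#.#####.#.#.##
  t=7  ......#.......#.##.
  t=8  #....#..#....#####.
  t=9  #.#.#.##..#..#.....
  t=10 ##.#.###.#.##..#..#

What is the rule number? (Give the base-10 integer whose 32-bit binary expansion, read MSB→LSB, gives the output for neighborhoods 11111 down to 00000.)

  ##### -> .   bit 31 = 0  t=3,i=12
  ####. -> .   bit 30 = 0  t=2,i=7
  ###.# -> .   bit 29 = 0  t=3,i=15
  ###.. -> #   bit 28 = 1  t=0,i=6
  ##.## -> .   bit 27 = 0  t=3,i=0
  ##.#. -> .   bit 26 = 0  t=1,i=10
  ##..# -> .   bit 25 = 0  t=0,i=7
  ##... -> .   bit 24 = 0  t=0,i=12
  #.### -> .   bit 23 = 0  t=0,i=4
  #.##. -> #   bit 22 = 1  t=1,i=8
  #.#.# -> .   bit 21 = 0  t=1,i=11
  #.#.. -> #   bit 20 = 1  t=5,i=11
  #..## -> #   bit 19 = 1  t=0,i=8
  #..#. -> #   bit 18 = 1  t=1,i=5
  #...# -> #   bit 17 = 1  t=0,i=13
  #.... -> #   bit 16 = 1  t=0,i=18
  .#### -> .   bit 15 = 0  t=2,i=6
  .###. -> .   bit 14 = 0  t=0,i=5
  .##.# -> .   bit 13 = 0  t=1,i=9
  .##.. -> #   bit 12 = 1  t=0,i=16
  .#.## -> #   bit 11 = 1  t=0,i=3
  .#.#. -> #   bit 10 = 1  t=1,i=12
  .#..# -> #   bit 9 = 1  t=2,i=1
  .#... -> .   bit 8 = 0  t=4,i=18
  ..### -> #   bit 7 = 1  t=0,i=9
  ..##. -> #   bit 6 = 1  t=0,i=15
  ..#.# -> #   bit 5 = 1  t=0,i=2
  ..#.. -> .   bit 4 = 0  t=2,i=0
  ...## -> .   bit 3 = 0  t=0,i=14
  ...#. -> #   bit 2 = 1  t=0,i=1
  ....# -> .   bit 1 = 0  t=0,i=0
  ..... -> .   bit 0 = 0  t=4,i=1
  bits 00010000010111110001111011100100 = 274669284

274669284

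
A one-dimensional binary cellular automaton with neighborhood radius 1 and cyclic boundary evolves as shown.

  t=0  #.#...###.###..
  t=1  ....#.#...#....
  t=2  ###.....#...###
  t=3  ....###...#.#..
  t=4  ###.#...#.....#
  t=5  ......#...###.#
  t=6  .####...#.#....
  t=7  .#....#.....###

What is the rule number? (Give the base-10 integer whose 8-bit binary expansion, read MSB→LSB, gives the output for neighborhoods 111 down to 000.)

  [7] ### => .  t=0,i=7
  [6] ##. => .  t=0,i=8
  [5] #.# => .  t=0,i=1
  [4] #.. => .  t=0,i=3
  [3] .## => #  t=0,i=6
  [2] .#. => .  t=0,i=0
  [1] ..# => .  t=0,i=5
  [0] ... => #  t=0,i=4
  bits 00001001 = 9

9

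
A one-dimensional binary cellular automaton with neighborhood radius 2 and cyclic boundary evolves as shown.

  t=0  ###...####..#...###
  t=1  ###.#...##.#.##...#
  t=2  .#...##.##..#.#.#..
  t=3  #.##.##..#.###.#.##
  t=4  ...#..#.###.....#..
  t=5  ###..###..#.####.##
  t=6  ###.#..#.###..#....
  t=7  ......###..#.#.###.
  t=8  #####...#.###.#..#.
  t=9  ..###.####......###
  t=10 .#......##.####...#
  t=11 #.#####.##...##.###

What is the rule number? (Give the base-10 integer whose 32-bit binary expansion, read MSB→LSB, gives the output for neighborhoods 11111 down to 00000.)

  #####|#  b31=1 t=0,i=0
  ####.|#  b30=1 t=0,i=1
  ###.#|.  b29=0 t=1,i=2
  ###..|#  b28=1 t=0,i=2
  ##.##|.  b27=0 t=2,i=7
  ##.#.|.  b26=0 t=1,i=3
  ##..#|.  b25=0 t=0,i=10
  ##...|.  b24=0 t=0,i=3
  #.###|.  b23=0 t=3,i=11
  #.##.|.  b22=0 t=1,i=13
  #.#.#|.  b21=0 t=1,i=11
  #.#..|.  b20=0 t=1,i=4
  #..##|#  b19=1 t=5,i=4
  #..#.|#  b18=1 t=0,i=11
  #...#|#  b17=1 t=0,i=4
  #....|#  b16=1 t=4,i=12
  .####|.  b15=0 t=0,i=7
  .###.|.  b14=0 t=3,i=12
  .##.#|#  b13=1 t=1,i=9
  .##..|#  b12=1 t=1,i=14
  .#.##|#  b11=1 t=1,i=12
  .#.#.|#  b10=1 t=2,i=13
  .#..#|.  b9=0 t=4,i=4
  .#...|#  b8=1 t=0,i=13
  ..###|.  b7=0 t=0,i=6
  ..##.|#  b6=1 t=1,i=8
  ..#.#|#  b5=1 t=2,i=12
  ..#..|.  b4=0 t=0,i=12
  ...##|.  b3=0 t=0,i=5
  ...#.|#  b2=1 t=2,i=0
  ....#|#  b1=1 t=4,i=1
  .....|#  b0=1 t=4,i=0
  bits 11010000000011110011110101100111 = 3490659687

3490659687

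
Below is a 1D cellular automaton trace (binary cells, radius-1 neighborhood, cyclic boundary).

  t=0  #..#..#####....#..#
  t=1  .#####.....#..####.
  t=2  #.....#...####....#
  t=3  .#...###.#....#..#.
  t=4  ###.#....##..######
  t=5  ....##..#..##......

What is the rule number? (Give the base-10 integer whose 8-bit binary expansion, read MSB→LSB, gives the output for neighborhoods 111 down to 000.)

  nb ###: next=.  (t=0,i=7, bit7=0)
  nb ##.: next=.  (t=0,i=0, bit6=0)
  nb #.#: next=.  (t=3,i=8, bit5=0)
  nb #..: next=#  (t=0,i=1, bit4=1)
  nb .##: next=.  (t=0,i=6, bit3=0)
  nb .#.: next=#  (t=0,i=3, bit2=1)
  nb ..#: next=#  (t=0,i=2, bit1=1)
  nb ...: next=.  (t=0,i=12, bit0=0)
  bits 00010110 = 22

22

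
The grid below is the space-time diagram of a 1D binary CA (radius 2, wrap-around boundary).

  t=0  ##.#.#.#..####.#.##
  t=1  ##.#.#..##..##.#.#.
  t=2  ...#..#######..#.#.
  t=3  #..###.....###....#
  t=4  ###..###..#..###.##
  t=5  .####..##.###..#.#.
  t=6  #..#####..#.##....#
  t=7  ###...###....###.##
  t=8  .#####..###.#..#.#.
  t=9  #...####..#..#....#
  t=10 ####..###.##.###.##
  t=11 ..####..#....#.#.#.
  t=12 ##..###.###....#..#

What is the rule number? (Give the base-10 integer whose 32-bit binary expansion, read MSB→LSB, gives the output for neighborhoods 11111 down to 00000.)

  nb #####: next=.  (t=2,i=8, bit31=0)
  nb ####.: next=#  (t=0,i=0, bit30=1)
  nb ###.#: next=#  (t=0,i=1, bit29=1)
  nb ###..: next=#  (t=2,i=12, bit28=1)
  nb ##.##: next=.  (t=4,i=16, bit27=0)
  nb ##.#.: next=.  (t=0,i=2, bit26=0)
  nb ##..#: next=#  (t=1,i=10, bit25=1)
  nb ##...: next=#  (t=3,i=6, bit24=1)
  nb #.###: next=#  (t=0,i=17, bit23=1)
  nb #.##.: next=.  (t=1,i=0, bit22=0)
  nb #.#.#: next=#  (t=0,i=3, bit21=1)
  nb #.#..: next=.  (t=0,i=7, bit20=0)
  nb #..##: next=#  (t=0,i=9, bit19=1)
  nb #..#.: next=.  (t=2,i=14, bit18=0)
  nb #...#: next=#  (t=7,i=4, bit17=1)
  nb #....: next=#  (t=2,i=0, bit16=1)
  nb .####: next=.  (t=0,i=11, bit15=0)
  nb .###.: next=.  (t=3,i=4, bit14=0)
  nb .##.#: next=.  (t=1,i=1, bit13=0)
  nb .##..: next=#  (t=1,i=9, bit12=1)
  nb .#.##: next=.  (t=0,i=16, bit11=0)
  nb .#.#.: next=.  (t=0,i=4, bit10=0)
  nb .#..#: next=#  (t=0,i=8, bit9=1)
  nb .#...: next=#  (t=2,i=18, bit8=1)
  nb ..###: next=.  (t=0,i=10, bit7=0)
  nb ..##.: next=#  (t=1,i=8, bit6=1)
  nb ..#.#: next=.  (t=2,i=15, bit5=0)
  nb ..#..: next=#  (t=2,i=3, bit4=1)
  nb ...##: next=#  (t=3,i=10, bit3=1)
  nb ...#.: next=.  (t=2,i=2, bit2=0)
  nb ....#: next=.  (t=2,i=1, bit1=0)
  nb .....: next=.  (t=3,i=8, bit0=0)
  bits 01110011101010110001001101011000 = 1940591448

1940591448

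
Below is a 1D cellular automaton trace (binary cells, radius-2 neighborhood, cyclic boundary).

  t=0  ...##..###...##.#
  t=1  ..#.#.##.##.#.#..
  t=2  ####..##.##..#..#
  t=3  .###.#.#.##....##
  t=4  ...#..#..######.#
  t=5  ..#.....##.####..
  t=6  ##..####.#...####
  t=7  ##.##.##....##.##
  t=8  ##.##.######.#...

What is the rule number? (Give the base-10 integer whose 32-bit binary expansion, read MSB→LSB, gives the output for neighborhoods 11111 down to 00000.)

  #####|#  b31=1 t=2,i=1
  ####.|#  b30=1 t=2,i=2
  ###.#|#  b29=1 t=3,i=3
  ###..|#  b28=1 t=0,i=9
  ##.##|.  b27=0 t=1,i=8
  ##.#.|.  b26=0 t=0,i=15
  ##..#|.  b25=0 t=0,i=5
  ##...|#  b24=1 t=0,i=10
  #.###|.  b23=0 t=3,i=1
  #.##.|#  b22=1 t=1,i=6
  #.#.#|.  b21=0 t=1,i=4
  #.#..|.  b20=0 t=0,i=16
  #..##|#  b19=1 t=0,i=6
  #..#.|.  b18=0 t=2,i=12
  #...#|.  b17=0 t=0,i=1
  #....|#  b16=1 t=1,i=16
  .####|.  b15=0 t=2,i=0
  .###.|.  b14=0 t=0,i=8
  .##.#|#  b13=1 t=0,i=14
  .##..|#  b12=1 t=0,i=4
  .#.##|.  b11=0 t=1,i=5
  .#.#.|#  b10=1 t=1,i=3
  .#..#|.  b9=0 t=2,i=14
  .#...|.  b8=0 t=0,i=0
  ..###|#  b7=1 t=0,i=7
  ..##.|.  b6=0 t=0,i=3
  ..#.#|#  b5=1 t=1,i=2
  ..#..|.  b4=0 t=2,i=13
  ...##|#  b3=1 t=0,i=2
  ...#.|#  b2=1 t=1,i=1
  ....#|#  b1=1 t=1,i=0
  .....|#  b0=1 t=5,i=5
  bits 11110001010010010011010010101111 = 4048106671

4048106671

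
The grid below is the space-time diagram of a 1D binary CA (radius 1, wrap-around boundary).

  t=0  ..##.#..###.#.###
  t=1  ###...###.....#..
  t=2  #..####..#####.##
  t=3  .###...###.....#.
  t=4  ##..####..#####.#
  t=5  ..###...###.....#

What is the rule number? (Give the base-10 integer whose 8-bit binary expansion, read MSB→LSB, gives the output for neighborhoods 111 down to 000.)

27

  ###|.  b7=0 t=0,i=9
  ##.|.  b6=0 t=0,i=3
  #.#|.  b5=0 t=0,i=4
  #..|#  b4=1 t=0,i=0
  .##|#  b3=1 t=0,i=2
  .#.|.  b2=0 t=0,i=5
  ..#|#  b1=1 t=0,i=1
  ...|#  b0=1 t=1,i=4
  bits 00011011 = 27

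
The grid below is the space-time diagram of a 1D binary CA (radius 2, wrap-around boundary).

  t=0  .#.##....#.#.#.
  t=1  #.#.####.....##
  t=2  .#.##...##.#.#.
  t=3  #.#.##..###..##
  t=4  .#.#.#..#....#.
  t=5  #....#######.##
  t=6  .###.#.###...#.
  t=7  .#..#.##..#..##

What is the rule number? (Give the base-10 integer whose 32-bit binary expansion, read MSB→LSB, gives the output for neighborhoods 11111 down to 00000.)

  nb #####: next=#  (t=5,i=7, bit31=1)
  nb ####.: next=.  (t=1,i=6, bit30=0)
  nb ###.#: next=.  (t=1,i=0, bit29=0)
  nb ###..: next=.  (t=1,i=7, bit28=0)
  nb ##.##: next=.  (t=5,i=12, bit27=0)
  nb ##.#.: next=#  (t=1,i=1, bit26=1)
  nb ##..#: next=.  (t=3,i=6, bit25=0)
  nb ##...: next=#  (t=0,i=5, bit24=1)
  nb #.###: next=#  (t=1,i=4, bit23=1)
  nb #.##.: next=.  (t=0,i=3, bit22=0)
  nb #.#.#: next=.  (t=0,i=11, bit21=0)
  nb #.#..: next=#  (t=0,i=13, bit20=1)
  nb #..##: next=.  (t=3,i=7, bit19=0)
  nb #..#.: next=#  (t=0,i=0, bit18=1)
  nb #...#: next=.  (t=2,i=6, bit17=0)
  nb #....: next=#  (t=0,i=6, bit16=1)
  nb .####: next=.  (t=1,i=5, bit15=0)
  nb .###.: next=.  (t=1,i=14, bit14=0)
  nb .##.#: next=#  (t=2,i=9, bit13=1)
  nb .##..: next=#  (t=0,i=4, bit12=1)
  nb .#.##: next=#  (t=0,i=2, bit11=1)
  nb .#.#.: next=.  (t=0,i=10, bit10=0)
  nb .#..#: next=#  (t=0,i=14, bit9=1)
  nb .#...: next=#  (t=4,i=9, bit8=1)
  nb ..###: next=#  (t=1,i=13, bit7=1)
  nb ..##.: next=#  (t=2,i=8, bit6=1)
  nb ..#.#: next=.  (t=0,i=1, bit5=0)
  nb ..#..: next=#  (t=4,i=8, bit4=1)
  nb ...##: next=.  (t=1,i=12, bit3=0)
  nb ...#.: next=.  (t=0,i=8, bit2=0)
  nb ....#: next=#  (t=0,i=7, bit1=1)
  nb .....: next=.  (t=1,i=10, bit0=0)
  bits 10000101100101010011101111010010 = 2241149906

2241149906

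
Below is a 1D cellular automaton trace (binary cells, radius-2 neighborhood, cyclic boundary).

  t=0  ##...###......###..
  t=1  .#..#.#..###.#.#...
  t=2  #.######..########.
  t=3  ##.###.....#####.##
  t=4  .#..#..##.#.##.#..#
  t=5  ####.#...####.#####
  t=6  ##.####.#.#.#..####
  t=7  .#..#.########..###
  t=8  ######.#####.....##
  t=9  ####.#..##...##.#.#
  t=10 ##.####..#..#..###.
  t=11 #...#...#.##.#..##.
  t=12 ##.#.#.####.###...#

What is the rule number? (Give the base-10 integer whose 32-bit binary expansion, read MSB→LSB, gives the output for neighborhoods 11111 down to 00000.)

2759188269

  nb #####: next=#  (t=2,i=4, bit31=1)
  nb ####.: next=.  (t=2,i=6, bit30=0)
  nb ###.#: next=#  (t=1,i=11, bit29=1)
  nb ###..: next=.  (t=0,i=7, bit28=0)
  nb ##.##: next=.  (t=3,i=2, bit27=0)
  nb ##.#.: next=#  (t=1,i=12, bit26=1)
  nb ##..#: next=.  (t=0,i=17, bit25=0)
  nb ##...: next=.  (t=0,i=2, bit24=0)
  nb #.###: next=.  (t=2,i=2, bit23=0)
  nb #.##.: next=#  (t=4,i=12, bit22=1)
  nb #.#.#: next=#  (t=1,i=13, bit21=1)
  nb #.#..: next=#  (t=1,i=6, bit20=1)
  nb #..##: next=.  (t=0,i=18, bit19=0)
  nb #..#.: next=#  (t=1,i=3, bit18=1)
  nb #...#: next=.  (t=0,i=3, bit17=0)
  nb #....: next=#  (t=0,i=9, bit16=1)
  nb .####: next=#  (t=2,i=3, bit15=1)
  nb .###.: next=#  (t=0,i=6, bit14=1)
  nb .##.#: next=.  (t=4,i=8, bit13=0)
  nb .##..: next=#  (t=0,i=1, bit12=1)
  nb .#.##: next=#  (t=2,i=1, bit11=1)
  nb .#.#.: next=#  (t=1,i=5, bit10=1)
  nb .#..#: next=#  (t=1,i=2, bit9=1)
  nb .#...: next=#  (t=1,i=16, bit8=1)
  nb ..###: next=.  (t=0,i=5, bit7=0)
  nb ..##.: next=.  (t=0,i=0, bit6=0)
  nb ..#.#: next=#  (t=1,i=4, bit5=1)
  nb ..#..: next=.  (t=1,i=1, bit4=0)
  nb ...##: next=#  (t=0,i=4, bit3=1)
  nb ...#.: next=#  (t=1,i=0, bit2=1)
  nb ....#: next=.  (t=0,i=12, bit1=0)
  nb .....: next=#  (t=0,i=10, bit0=1)
  bits 10100100011101011101111100101101 = 2759188269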